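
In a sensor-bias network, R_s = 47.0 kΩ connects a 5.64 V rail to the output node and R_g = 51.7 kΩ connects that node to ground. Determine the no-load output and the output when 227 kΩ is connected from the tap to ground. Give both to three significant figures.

Open-circuit: V = 5.64 × 51.7/(47.0 + 51.7) = 2.95 V.
With the load, R_g becomes R_g‖R_L = 42.11 kΩ, so V = 5.64 × 42.11/89.11 = 2.67 V.

Unloaded: 2.95 V; loaded: 2.67 V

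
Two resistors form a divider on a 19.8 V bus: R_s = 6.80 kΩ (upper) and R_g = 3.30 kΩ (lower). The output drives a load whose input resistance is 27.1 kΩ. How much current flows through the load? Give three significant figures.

I_L ≈ 0.221 mA

R_g‖R_L = 2.942 kΩ; V_out = 19.8 × 2.942/9.742 = 5.979 V.
I_L = V_out / R_L = 5.979 / 27.1 kΩ = 0.221 mA.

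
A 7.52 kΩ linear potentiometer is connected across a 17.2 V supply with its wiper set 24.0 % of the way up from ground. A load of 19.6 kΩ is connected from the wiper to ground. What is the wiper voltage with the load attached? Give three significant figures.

V ≈ 3.86 V

The wiper splits the pot into (1−α)R = 5.715 kΩ above and αR = 1.805 kΩ below.
Lower section ‖ load = 1.653 kΩ.
V_wiper = 17.2 × 1.653/(5.715 + 1.653) = 3.86 V.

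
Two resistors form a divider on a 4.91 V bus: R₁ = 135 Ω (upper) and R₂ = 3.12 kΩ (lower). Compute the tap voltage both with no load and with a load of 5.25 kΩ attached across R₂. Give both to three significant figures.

Unloaded: 4.71 V; loaded: 4.59 V

Open-circuit: V = 4.91 × 3120/(135 + 3120) = 4.71 V.
With the load, R₂ becomes R₂‖R_L = 1957 Ω, so V = 4.91 × 1957/2092 = 4.59 V.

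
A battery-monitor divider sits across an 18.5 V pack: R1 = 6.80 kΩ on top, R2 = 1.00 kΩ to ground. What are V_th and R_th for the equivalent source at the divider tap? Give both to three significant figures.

V_th = 2.37 V, R_th = 872 Ω

V_th is the open-circuit tap voltage: 18.5 × 1.00/(6.80 + 1.00) = 2.37 V.
With the supply zeroed, R1 and R2 appear in parallel from the tap: R_th = R1‖R2 = (6.80 × 1.00)/7.800 = 872 Ω.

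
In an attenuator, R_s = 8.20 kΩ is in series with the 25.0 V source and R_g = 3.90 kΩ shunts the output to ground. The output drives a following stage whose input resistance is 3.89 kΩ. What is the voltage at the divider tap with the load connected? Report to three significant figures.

V_out ≈ 4.80 V

The load sits in parallel with R_g: R_g‖R_L = (3.90 × 3.89) / (3.90 + 3.89) = 1.947 kΩ.
V_out = 25.0 × 1.947 / (8.20 + 1.947) = 25.0 × 1.947/10.15 = 4.80 V.
(Unloaded it would have been 8.06 V.)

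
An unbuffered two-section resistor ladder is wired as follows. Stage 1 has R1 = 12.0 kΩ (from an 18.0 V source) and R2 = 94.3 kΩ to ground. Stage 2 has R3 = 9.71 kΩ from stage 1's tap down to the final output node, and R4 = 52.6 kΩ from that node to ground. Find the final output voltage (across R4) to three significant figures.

Stage 2 presents R3+R4 = 62.31 kΩ as a load on stage 1's tap.
Stage 1's lower leg becomes R2‖(R3+R4) = 37.52 kΩ, so V_mid = 18.0 × 37.52/49.52 = 13.64 V.
Stage 2 is itself unloaded: V_out = V_mid × R4/(R3+R4) = 13.64 × 52.6/62.31 = 11.5 V.

V_out ≈ 11.5 V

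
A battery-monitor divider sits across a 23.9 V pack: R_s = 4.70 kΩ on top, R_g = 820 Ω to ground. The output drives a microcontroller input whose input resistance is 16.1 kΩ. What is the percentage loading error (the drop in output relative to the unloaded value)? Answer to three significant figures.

4.16 %

The divider's output (Thévenin) resistance is R_s‖R_g = 698.2 Ω.
Fractional drop under load = R_th/(R_th + R_L) = 698.2 / (698.2 + 16100) = 0.04156.
So the output falls by 4.16 %.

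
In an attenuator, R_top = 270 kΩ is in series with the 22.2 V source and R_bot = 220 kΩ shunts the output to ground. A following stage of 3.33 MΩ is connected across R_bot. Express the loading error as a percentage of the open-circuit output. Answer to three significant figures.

3.51 %

The divider's output (Thévenin) resistance is R_top‖R_bot = 121.2 kΩ.
Fractional drop under load = R_th/(R_th + R_L) = 121.2 / (121.2 + 3330) = 0.03513.
So the output falls by 3.51 %.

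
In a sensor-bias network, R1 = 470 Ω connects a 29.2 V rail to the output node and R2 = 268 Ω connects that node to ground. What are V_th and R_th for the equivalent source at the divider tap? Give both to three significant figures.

V_th = 10.6 V, R_th = 171 Ω

V_th is the open-circuit tap voltage: 29.2 × 268/(470 + 268) = 10.6 V.
With the supply zeroed, R1 and R2 appear in parallel from the tap: R_th = R1‖R2 = (470 × 268)/738.0 = 171 Ω.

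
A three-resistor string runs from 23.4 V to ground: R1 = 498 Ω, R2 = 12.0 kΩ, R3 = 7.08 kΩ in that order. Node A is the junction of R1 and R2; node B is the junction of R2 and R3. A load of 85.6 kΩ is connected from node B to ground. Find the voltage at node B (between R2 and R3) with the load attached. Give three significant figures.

At node B, R3 is in parallel with the load: R3‖R_L = 6539 Ω.
Below node A the resistance is R2 + (R3‖R_L) = 18540 Ω, so V_A = 23.4 × 18540/19040 = 22.79 V.
Then V_B = V_A × (R3‖R_L)/(R2 + R3‖R_L) = 22.79 × 6539/18540 = 8.04 V.

V ≈ 8.04 V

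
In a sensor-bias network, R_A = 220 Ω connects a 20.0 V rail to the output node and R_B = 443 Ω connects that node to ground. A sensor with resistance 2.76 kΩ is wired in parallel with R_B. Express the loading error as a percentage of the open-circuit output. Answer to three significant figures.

5.06 %

The divider's output (Thévenin) resistance is R_A‖R_B = 147.0 Ω.
Fractional drop under load = R_th/(R_th + R_L) = 147.0 / (147.0 + 2760) = 0.05057.
So the output falls by 5.06 %.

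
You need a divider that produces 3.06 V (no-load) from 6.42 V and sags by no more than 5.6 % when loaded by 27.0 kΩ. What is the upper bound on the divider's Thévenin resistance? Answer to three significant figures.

R_th ≤ 1.60 kΩ

Loading drop = R_th/(R_th + R_L) ≤ 0.0560, so R_th ≤ R_L · ε/(1−ε) = 27.0 kΩ × 0.0560/0.9440 = 1.60 kΩ.
(Any R1, R2 with R2/(R1+R2) = 0.477 and R1‖R2 ≤ 1.60 kΩ will meet the spec.)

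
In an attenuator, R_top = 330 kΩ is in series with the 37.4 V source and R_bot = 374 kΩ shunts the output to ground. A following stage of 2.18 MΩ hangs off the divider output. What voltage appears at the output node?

The load sits in parallel with R_bot: R_bot‖R_L = (374 × 2180) / (374 + 2180) = 319.2 kΩ.
V_out = 37.4 × 319.2 / (330 + 319.2) = 37.4 × 319.2/649.2 = 18.4 V.

V_out ≈ 18.4 V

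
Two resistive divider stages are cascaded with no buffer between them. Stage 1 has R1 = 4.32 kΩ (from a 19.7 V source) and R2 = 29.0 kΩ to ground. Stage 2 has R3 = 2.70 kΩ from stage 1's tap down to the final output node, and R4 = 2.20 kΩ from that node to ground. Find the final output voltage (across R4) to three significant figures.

Stage 2 presents R3+R4 = 4.900 kΩ as a load on stage 1's tap.
Stage 1's lower leg becomes R2‖(R3+R4) = 4.192 kΩ, so V_mid = 19.7 × 4.192/8.512 = 9.702 V.
Stage 2 is itself unloaded: V_out = V_mid × R4/(R3+R4) = 9.702 × 2.20/4.900 = 4.36 V.

V_out ≈ 4.36 V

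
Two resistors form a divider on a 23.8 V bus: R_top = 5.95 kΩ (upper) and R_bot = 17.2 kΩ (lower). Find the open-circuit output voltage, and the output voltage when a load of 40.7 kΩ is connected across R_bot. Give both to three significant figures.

Open-circuit: V = 23.8 × 17.2/(5.95 + 17.2) = 17.7 V.
With the load, R_bot becomes R_bot‖R_L = 12.09 kΩ, so V = 23.8 × 12.09/18.04 = 16.0 V.

Unloaded: 17.7 V; loaded: 16.0 V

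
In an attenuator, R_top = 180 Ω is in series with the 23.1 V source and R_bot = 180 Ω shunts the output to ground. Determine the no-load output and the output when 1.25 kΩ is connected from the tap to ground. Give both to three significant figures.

Open-circuit: V = 23.1 × 180/(180 + 180) = 11.6 V.
With the load, R_bot becomes R_bot‖R_L = 157.3 Ω, so V = 23.1 × 157.3/337.3 = 10.8 V.

Unloaded: 11.6 V; loaded: 10.8 V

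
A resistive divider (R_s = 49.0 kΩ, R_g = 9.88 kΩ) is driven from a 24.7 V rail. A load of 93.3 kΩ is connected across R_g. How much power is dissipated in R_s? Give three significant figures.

P ≈ 8.91 mW

Total resistance from the source is R_s + (R_g‖R_L) = 57.93 kΩ, so I = 24.7/57.93 kΩ = 0.4263 mA.
P = I²·R_s = (0.4263 mA)² × 49.0 kΩ = 8.91 mW.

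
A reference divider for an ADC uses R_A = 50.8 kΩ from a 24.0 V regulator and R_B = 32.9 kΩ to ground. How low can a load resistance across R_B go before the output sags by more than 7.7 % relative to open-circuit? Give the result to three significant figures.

Output resistance R_th = R_A‖R_B = (50.8 × 32.9)/83.70 = 19.97 kΩ.
The fractional drop is R_th/(R_th + R_L); requiring this ≤ 0.0770 gives R_L ≥ R_th(1/0.0770 − 1) = 19.97 × 11.99 = 239 kΩ.

R_L(min) ≈ 239 kΩ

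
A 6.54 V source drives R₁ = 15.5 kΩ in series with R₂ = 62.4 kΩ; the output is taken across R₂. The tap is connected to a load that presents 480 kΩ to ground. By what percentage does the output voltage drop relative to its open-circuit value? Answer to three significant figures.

The divider's output (Thévenin) resistance is R₁‖R₂ = 12.42 kΩ.
Fractional drop under load = R_th/(R_th + R_L) = 12.42 / (12.42 + 480) = 0.02521.
So the output falls by 2.52 %.

2.52 %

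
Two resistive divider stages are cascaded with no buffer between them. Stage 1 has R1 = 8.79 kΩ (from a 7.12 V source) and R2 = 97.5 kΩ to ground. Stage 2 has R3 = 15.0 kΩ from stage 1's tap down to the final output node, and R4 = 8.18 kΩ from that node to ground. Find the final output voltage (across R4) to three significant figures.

V_out ≈ 1.71 V

Stage 2 presents R3+R4 = 23.18 kΩ as a load on stage 1's tap.
Stage 1's lower leg becomes R2‖(R3+R4) = 18.73 kΩ, so V_mid = 7.12 × 18.73/27.52 = 4.846 V.
Stage 2 is itself unloaded: V_out = V_mid × R4/(R3+R4) = 4.846 × 8.18/23.18 = 1.71 V.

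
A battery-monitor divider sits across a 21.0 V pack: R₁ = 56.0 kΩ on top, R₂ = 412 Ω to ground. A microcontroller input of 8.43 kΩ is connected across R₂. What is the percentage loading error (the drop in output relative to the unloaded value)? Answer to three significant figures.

4.63 %

The divider's output (Thévenin) resistance is R₁‖R₂ = 409.0 Ω.
Fractional drop under load = R_th/(R_th + R_L) = 409.0 / (409.0 + 8430) = 0.04627.
So the output falls by 4.63 %.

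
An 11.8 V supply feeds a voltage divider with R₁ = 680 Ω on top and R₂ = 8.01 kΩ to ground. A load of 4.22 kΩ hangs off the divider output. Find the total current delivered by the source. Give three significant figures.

R₂‖R_L = 2764 Ω, so the source sees R₁ + R₂‖R_L = 3444 Ω.
I = 11.8 V / 3444 Ω = 3.43 mA.

I ≈ 3.43 mA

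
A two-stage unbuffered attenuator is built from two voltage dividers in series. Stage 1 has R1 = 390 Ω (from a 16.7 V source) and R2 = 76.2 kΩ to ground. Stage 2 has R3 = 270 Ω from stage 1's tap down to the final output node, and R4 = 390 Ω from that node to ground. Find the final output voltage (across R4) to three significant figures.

V_out ≈ 6.18 V

Stage 2 presents R3+R4 = 660.0 Ω as a load on stage 1's tap.
Stage 1's lower leg becomes R2‖(R3+R4) = 654.3 Ω, so V_mid = 16.7 × 654.3/1044 = 10.46 V.
Stage 2 is itself unloaded: V_out = V_mid × R4/(R3+R4) = 10.46 × 390/660.0 = 6.18 V.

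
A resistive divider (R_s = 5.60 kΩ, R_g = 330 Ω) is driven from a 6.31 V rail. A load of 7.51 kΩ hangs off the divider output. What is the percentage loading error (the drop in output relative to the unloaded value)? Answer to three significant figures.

3.98 %

The divider's output (Thévenin) resistance is R_s‖R_g = 311.6 Ω.
Fractional drop under load = R_th/(R_th + R_L) = 311.6 / (311.6 + 7510) = 0.03984.
So the output falls by 3.98 %.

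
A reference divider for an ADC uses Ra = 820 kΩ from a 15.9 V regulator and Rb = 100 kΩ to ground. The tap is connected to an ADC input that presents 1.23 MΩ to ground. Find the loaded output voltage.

V_out ≈ 1.61 V

The load sits in parallel with Rb: Rb‖R_L = (100 × 1230) / (100 + 1230) = 92.48 kΩ.
V_out = 15.9 × 92.48 / (820 + 92.48) = 15.9 × 92.48/912.5 = 1.61 V.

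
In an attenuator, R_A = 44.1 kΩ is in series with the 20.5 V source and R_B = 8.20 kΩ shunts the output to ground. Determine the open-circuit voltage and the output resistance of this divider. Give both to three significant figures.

V_th = 3.21 V, R_th = 6.91 kΩ

V_th is the open-circuit tap voltage: 20.5 × 8.20/(44.1 + 8.20) = 3.21 V.
With the supply zeroed, R_A and R_B appear in parallel from the tap: R_th = R_A‖R_B = (44.1 × 8.20)/52.30 = 6.91 kΩ.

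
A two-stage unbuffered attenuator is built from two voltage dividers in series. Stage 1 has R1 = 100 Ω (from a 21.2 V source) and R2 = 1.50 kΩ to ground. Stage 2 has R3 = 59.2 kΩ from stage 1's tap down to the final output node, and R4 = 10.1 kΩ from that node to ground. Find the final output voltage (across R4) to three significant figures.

V_out ≈ 2.89 V

Stage 2 presents R3+R4 = 69300 Ω as a load on stage 1's tap.
Stage 1's lower leg becomes R2‖(R3+R4) = 1468 Ω, so V_mid = 21.2 × 1468/1568 = 19.85 V.
Stage 2 is itself unloaded: V_out = V_mid × R4/(R3+R4) = 19.85 × 10100/69300 = 2.89 V.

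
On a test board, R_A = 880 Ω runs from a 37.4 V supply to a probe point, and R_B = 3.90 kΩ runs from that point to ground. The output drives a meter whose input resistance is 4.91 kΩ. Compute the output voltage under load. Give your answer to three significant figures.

The load sits in parallel with R_B: R_B‖R_L = (3900 × 4910) / (3900 + 4910) = 2174 Ω.
V_out = 37.4 × 2174 / (880 + 2174) = 37.4 × 2174/3054 = 26.6 V.
(Unloaded it would have been 30.5 V.)

V_out ≈ 26.6 V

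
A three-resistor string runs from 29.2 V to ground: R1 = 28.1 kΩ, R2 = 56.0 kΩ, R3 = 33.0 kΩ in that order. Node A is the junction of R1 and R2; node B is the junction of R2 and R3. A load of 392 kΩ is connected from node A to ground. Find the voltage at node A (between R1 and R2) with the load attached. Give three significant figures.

Below node A the series string R2+R3 = 89.00 kΩ sits in parallel with the 392 kΩ load: 72.53 kΩ.
V_A = 29.2 × 72.53/(28.1 + 72.53) = 21.0 V.

V ≈ 21.0 V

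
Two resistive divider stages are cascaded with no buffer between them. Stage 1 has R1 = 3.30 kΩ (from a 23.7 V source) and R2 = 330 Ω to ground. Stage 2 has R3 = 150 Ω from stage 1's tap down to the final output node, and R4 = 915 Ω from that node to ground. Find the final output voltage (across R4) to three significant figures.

Stage 2 presents R3+R4 = 1065 Ω as a load on stage 1's tap.
Stage 1's lower leg becomes R2‖(R3+R4) = 251.9 Ω, so V_mid = 23.7 × 251.9/3552 = 1.681 V.
Stage 2 is itself unloaded: V_out = V_mid × R4/(R3+R4) = 1.681 × 915/1065 = 1.44 V.

V_out ≈ 1.44 V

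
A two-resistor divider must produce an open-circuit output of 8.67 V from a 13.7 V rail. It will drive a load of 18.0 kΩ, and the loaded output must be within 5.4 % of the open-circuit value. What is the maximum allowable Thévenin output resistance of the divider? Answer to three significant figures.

R_th ≤ 1.03 kΩ

Loading drop = R_th/(R_th + R_L) ≤ 0.0540, so R_th ≤ R_L · ε/(1−ε) = 18.0 kΩ × 0.0540/0.9460 = 1.03 kΩ.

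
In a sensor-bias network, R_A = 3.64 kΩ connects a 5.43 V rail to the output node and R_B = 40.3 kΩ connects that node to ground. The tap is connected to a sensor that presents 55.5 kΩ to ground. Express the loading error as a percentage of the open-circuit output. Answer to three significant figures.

The divider's output (Thévenin) resistance is R_A‖R_B = 3.338 kΩ.
Fractional drop under load = R_th/(R_th + R_L) = 3.338 / (3.338 + 55.5) = 0.05674.
So the output falls by 5.67 %.

5.67 %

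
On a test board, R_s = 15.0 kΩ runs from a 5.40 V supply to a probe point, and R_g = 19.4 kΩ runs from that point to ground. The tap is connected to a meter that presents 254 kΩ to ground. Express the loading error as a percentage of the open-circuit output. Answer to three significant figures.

3.22 %

The divider's output (Thévenin) resistance is R_s‖R_g = 8.459 kΩ.
Fractional drop under load = R_th/(R_th + R_L) = 8.459 / (8.459 + 254) = 0.03223.
So the output falls by 3.22 %.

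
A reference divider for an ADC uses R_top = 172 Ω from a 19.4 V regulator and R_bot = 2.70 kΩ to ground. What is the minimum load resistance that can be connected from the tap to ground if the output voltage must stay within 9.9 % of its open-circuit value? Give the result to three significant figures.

R_L(min) ≈ 1.47 kΩ

Output resistance R_th = R_top‖R_bot = (172 × 2700)/2872 = 161.7 Ω.
The fractional drop is R_th/(R_th + R_L); requiring this ≤ 0.0990 gives R_L ≥ R_th(1/0.0990 − 1) = 161.7 × 9.101 = 1.47 kΩ.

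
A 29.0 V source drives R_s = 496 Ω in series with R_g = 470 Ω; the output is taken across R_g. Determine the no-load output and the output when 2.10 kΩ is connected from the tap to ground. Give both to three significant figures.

Open-circuit: V = 29.0 × 470/(496 + 470) = 14.1 V.
With the load, R_g becomes R_g‖R_L = 384.0 Ω, so V = 29.0 × 384.0/880.0 = 12.7 V.

Unloaded: 14.1 V; loaded: 12.7 V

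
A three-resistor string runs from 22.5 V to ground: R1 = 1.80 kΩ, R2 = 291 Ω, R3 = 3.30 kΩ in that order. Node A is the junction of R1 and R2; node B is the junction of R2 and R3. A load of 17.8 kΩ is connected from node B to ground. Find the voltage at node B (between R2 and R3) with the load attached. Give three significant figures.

V ≈ 12.8 V

At node B, R3 is in parallel with the load: R3‖R_L = 2784 Ω.
Below node A the resistance is R2 + (R3‖R_L) = 3075 Ω, so V_A = 22.5 × 3075/4875 = 14.19 V.
Then V_B = V_A × (R3‖R_L)/(R2 + R3‖R_L) = 14.19 × 2784/3075 = 12.8 V.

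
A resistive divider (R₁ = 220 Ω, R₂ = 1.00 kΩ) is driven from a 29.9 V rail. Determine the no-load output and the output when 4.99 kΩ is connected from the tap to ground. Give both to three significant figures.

Open-circuit: V = 29.9 × 1000/(220 + 1000) = 24.5 V.
With the load, R₂ becomes R₂‖R_L = 833.1 Ω, so V = 29.9 × 833.1/1053 = 23.7 V.

Unloaded: 24.5 V; loaded: 23.7 V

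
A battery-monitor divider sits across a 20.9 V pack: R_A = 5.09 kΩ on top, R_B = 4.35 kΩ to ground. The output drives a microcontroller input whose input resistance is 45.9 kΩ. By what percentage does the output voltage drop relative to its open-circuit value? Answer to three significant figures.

4.86 %

The divider's output (Thévenin) resistance is R_A‖R_B = 2.345 kΩ.
Fractional drop under load = R_th/(R_th + R_L) = 2.345 / (2.345 + 45.9) = 0.04862.
So the output falls by 4.86 %.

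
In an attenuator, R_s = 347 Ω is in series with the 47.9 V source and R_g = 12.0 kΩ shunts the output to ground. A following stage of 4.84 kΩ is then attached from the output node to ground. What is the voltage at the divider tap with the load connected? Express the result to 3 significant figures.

The load sits in parallel with R_g: R_g‖R_L = (12000 × 4840) / (12000 + 4840) = 3449 Ω.
V_out = 47.9 × 3449 / (347 + 3449) = 47.9 × 3449/3796 = 43.5 V.

V_out ≈ 43.5 V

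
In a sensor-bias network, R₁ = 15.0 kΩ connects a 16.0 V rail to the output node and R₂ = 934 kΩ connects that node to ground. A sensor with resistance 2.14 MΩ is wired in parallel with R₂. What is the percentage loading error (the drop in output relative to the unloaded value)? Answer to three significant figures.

The divider's output (Thévenin) resistance is R₁‖R₂ = 14.76 kΩ.
Fractional drop under load = R_th/(R_th + R_L) = 14.76 / (14.76 + 2140) = 0.006851.
So the output falls by 0.685 %.

0.685 %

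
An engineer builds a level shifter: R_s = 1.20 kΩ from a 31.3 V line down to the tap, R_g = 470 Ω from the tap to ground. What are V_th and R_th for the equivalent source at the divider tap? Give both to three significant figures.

V_th = 8.81 V, R_th = 338 Ω

V_th is the open-circuit tap voltage: 31.3 × 470/(1200 + 470) = 8.81 V.
With the supply zeroed, R_s and R_g appear in parallel from the tap: R_th = R_s‖R_g = (1200 × 470)/1670 = 338 Ω.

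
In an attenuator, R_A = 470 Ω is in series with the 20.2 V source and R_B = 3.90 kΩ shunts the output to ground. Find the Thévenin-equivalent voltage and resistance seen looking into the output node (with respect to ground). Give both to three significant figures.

V_th is the open-circuit tap voltage: 20.2 × 3900/(470 + 3900) = 18.0 V.
With the supply zeroed, R_A and R_B appear in parallel from the tap: R_th = R_A‖R_B = (470 × 3900)/4370 = 419 Ω.

V_th = 18.0 V, R_th = 419 Ω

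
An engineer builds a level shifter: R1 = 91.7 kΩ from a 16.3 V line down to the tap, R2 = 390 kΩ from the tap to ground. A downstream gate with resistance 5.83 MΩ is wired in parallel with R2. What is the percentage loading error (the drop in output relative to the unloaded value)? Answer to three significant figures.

The divider's output (Thévenin) resistance is R1‖R2 = 74.24 kΩ.
Fractional drop under load = R_th/(R_th + R_L) = 74.24 / (74.24 + 5830) = 0.01257.
So the output falls by 1.26 %.

1.26 %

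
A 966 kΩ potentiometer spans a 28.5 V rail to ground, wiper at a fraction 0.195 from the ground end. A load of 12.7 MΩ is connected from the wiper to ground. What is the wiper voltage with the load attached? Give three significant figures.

V ≈ 5.49 V

The wiper splits the pot into (1−α)R = 777.6 kΩ above and αR = 188.4 kΩ below.
Lower section ‖ load = 185.6 kΩ.
V_wiper = 28.5 × 185.6/(777.6 + 185.6) = 5.49 V.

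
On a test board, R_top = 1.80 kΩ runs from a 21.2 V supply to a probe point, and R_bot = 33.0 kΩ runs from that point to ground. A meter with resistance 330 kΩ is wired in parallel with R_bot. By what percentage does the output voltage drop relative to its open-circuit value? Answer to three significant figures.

The divider's output (Thévenin) resistance is R_top‖R_bot = 1.707 kΩ.
Fractional drop under load = R_th/(R_th + R_L) = 1.707 / (1.707 + 330) = 0.005146.
So the output falls by 0.515 %.

0.515 %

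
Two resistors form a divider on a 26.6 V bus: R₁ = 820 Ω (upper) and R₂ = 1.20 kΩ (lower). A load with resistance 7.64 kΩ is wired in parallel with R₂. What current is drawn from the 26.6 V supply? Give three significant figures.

R₂‖R_L = 1037 Ω, so the source sees R₁ + R₂‖R_L = 1857 Ω.
I = 26.6 V / 1857 Ω = 14.3 mA.

I ≈ 14.3 mA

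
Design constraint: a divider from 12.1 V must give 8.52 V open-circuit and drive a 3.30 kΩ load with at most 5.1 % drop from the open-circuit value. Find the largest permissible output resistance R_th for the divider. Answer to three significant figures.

R_th ≤ 177 Ω

Loading drop = R_th/(R_th + R_L) ≤ 0.0510, so R_th ≤ R_L · ε/(1−ε) = 3.30 kΩ × 0.0510/0.9490 = 177 Ω.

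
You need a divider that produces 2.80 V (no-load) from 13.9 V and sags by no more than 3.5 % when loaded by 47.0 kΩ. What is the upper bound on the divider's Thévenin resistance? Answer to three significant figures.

Loading drop = R_th/(R_th + R_L) ≤ 0.0350, so R_th ≤ R_L · ε/(1−ε) = 47.0 kΩ × 0.0350/0.9650 = 1.70 kΩ.
(Any R1, R2 with R2/(R1+R2) = 0.201 and R1‖R2 ≤ 1.70 kΩ will meet the spec.)

R_th ≤ 1.70 kΩ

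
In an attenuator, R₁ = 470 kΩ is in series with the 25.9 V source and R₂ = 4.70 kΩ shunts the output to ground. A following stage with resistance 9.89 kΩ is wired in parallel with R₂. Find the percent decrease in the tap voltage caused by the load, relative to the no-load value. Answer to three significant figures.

Unloaded V = 25.9 × 4.70/474.7 = 0.2564 V.
Loaded: R₂‖R_L = 3.186 kΩ, giving V = 25.9 × 3.186/473.2 = 0.1744 V.
Drop = (0.2564 − 0.1744) / 0.2564 = 32.0 %.

32.0 %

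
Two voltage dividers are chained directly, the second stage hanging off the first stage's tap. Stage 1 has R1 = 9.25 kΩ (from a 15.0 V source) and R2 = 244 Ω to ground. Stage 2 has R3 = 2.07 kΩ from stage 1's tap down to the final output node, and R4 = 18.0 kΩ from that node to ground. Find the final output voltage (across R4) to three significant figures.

Stage 2 presents R3+R4 = 20070 Ω as a load on stage 1's tap.
Stage 1's lower leg becomes R2‖(R3+R4) = 241.1 Ω, so V_mid = 15.0 × 241.1/9491 = 0.3810 V.
Stage 2 is itself unloaded: V_out = V_mid × R4/(R3+R4) = 0.3810 × 18000/20070 = 0.342 V.

V_out ≈ 0.342 V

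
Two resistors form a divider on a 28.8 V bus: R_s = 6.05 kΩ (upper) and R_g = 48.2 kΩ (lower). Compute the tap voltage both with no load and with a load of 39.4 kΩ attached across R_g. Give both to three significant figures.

Open-circuit: V = 28.8 × 48.2/(6.05 + 48.2) = 25.6 V.
With the load, R_g becomes R_g‖R_L = 21.68 kΩ, so V = 28.8 × 21.68/27.73 = 22.5 V.

Unloaded: 25.6 V; loaded: 22.5 V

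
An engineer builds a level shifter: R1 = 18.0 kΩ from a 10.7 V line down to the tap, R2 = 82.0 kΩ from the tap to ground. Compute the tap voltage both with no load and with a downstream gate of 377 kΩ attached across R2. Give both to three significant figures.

Unloaded: 8.77 V; loaded: 8.44 V

Open-circuit: V = 10.7 × 82.0/(18.0 + 82.0) = 8.77 V.
With the load, R2 becomes R2‖R_L = 67.35 kΩ, so V = 10.7 × 67.35/85.35 = 8.44 V.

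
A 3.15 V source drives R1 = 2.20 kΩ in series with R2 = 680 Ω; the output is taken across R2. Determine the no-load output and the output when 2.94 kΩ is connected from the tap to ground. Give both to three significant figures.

Open-circuit: V = 3.15 × 680/(2200 + 680) = 0.744 V.
With the load, R2 becomes R2‖R_L = 552.3 Ω, so V = 3.15 × 552.3/2752 = 0.632 V.

Unloaded: 0.744 V; loaded: 0.632 V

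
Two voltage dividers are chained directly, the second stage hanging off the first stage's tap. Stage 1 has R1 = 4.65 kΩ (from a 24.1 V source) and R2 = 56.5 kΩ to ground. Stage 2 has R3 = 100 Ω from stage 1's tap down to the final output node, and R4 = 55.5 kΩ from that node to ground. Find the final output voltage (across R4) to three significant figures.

Stage 2 presents R3+R4 = 55600 Ω as a load on stage 1's tap.
Stage 1's lower leg becomes R2‖(R3+R4) = 28020 Ω, so V_mid = 24.1 × 28020/32670 = 20.67 V.
Stage 2 is itself unloaded: V_out = V_mid × R4/(R3+R4) = 20.67 × 55500/55600 = 20.6 V.

V_out ≈ 20.6 V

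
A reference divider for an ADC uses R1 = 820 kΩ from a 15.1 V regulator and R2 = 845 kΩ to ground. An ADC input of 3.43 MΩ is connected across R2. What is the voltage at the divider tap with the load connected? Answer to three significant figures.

V_out ≈ 6.83 V

The load sits in parallel with R2: R2‖R_L = (845 × 3430) / (845 + 3430) = 678.0 kΩ.
V_out = 15.1 × 678.0 / (820 + 678.0) = 15.1 × 678.0/1498 = 6.83 V.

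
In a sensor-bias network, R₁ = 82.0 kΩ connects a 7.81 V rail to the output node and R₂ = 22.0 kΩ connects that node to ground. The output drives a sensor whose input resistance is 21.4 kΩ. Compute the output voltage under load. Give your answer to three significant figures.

The load sits in parallel with R₂: R₂‖R_L = (22.0 × 21.4) / (22.0 + 21.4) = 10.85 kΩ.
V_out = 7.81 × 10.85 / (82.0 + 10.85) = 7.81 × 10.85/92.85 = 0.912 V.

V_out ≈ 0.912 V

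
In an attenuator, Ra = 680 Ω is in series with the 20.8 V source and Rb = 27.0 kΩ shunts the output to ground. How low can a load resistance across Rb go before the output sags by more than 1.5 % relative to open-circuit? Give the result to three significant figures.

R_L(min) ≈ 43.6 kΩ

Output resistance R_th = Ra‖Rb = (680 × 27000)/27680 = 663.3 Ω.
The fractional drop is R_th/(R_th + R_L); requiring this ≤ 0.0150 gives R_L ≥ R_th(1/0.0150 − 1) = 663.3 × 65.67 = 43.6 kΩ.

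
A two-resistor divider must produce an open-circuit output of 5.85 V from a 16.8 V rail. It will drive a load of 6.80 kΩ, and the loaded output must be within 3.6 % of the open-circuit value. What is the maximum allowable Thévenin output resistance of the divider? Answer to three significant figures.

Loading drop = R_th/(R_th + R_L) ≤ 0.0360, so R_th ≤ R_L · ε/(1−ε) = 6.80 kΩ × 0.0360/0.9640 = 254 Ω.

R_th ≤ 254 Ω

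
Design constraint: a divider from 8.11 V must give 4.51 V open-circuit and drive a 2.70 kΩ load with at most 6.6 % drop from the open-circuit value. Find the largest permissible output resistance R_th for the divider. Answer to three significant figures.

R_th ≤ 191 Ω

Loading drop = R_th/(R_th + R_L) ≤ 0.0660, so R_th ≤ R_L · ε/(1−ε) = 2.70 kΩ × 0.0660/0.9340 = 191 Ω.
(Any R1, R2 with R2/(R1+R2) = 0.556 and R1‖R2 ≤ 191 Ω will meet the spec.)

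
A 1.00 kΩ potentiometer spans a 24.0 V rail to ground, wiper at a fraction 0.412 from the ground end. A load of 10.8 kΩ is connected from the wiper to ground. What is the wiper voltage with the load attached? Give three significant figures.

V ≈ 9.67 V

The wiper splits the pot into (1−α)R = 588.0 Ω above and αR = 412.0 Ω below.
Lower section ‖ load = 396.9 Ω.
V_wiper = 24.0 × 396.9/(588.0 + 396.9) = 9.67 V.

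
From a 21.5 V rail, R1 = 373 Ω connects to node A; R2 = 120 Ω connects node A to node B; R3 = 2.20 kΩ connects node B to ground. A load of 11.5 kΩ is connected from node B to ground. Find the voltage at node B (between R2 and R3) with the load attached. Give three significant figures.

V ≈ 17.0 V

At node B, R3 is in parallel with the load: R3‖R_L = 1847 Ω.
Below node A the resistance is R2 + (R3‖R_L) = 1967 Ω, so V_A = 21.5 × 1967/2340 = 18.07 V.
Then V_B = V_A × (R3‖R_L)/(R2 + R3‖R_L) = 18.07 × 1847/1967 = 17.0 V.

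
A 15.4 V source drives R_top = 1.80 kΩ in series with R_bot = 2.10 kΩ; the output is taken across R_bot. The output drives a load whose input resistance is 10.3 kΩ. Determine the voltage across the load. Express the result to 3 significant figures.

The load sits in parallel with R_bot: R_bot‖R_L = (2.10 × 10.3) / (2.10 + 10.3) = 1.744 kΩ.
V_out = 15.4 × 1.744 / (1.80 + 1.744) = 15.4 × 1.744/3.544 = 7.58 V.

V_out ≈ 7.58 V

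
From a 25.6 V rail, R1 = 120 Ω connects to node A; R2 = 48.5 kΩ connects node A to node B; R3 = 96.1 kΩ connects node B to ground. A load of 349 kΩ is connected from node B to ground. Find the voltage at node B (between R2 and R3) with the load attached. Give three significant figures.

V ≈ 15.6 V

At node B, R3 is in parallel with the load: R3‖R_L = 75350 Ω.
Below node A the resistance is R2 + (R3‖R_L) = 123900 Ω, so V_A = 25.6 × 123900/124000 = 25.58 V.
Then V_B = V_A × (R3‖R_L)/(R2 + R3‖R_L) = 25.58 × 75350/123900 = 15.6 V.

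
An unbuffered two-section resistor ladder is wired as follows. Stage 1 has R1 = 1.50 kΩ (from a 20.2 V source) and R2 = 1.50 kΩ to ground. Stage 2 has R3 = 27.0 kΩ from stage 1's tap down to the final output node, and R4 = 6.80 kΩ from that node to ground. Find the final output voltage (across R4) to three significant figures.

Stage 2 presents R3+R4 = 33.80 kΩ as a load on stage 1's tap.
Stage 1's lower leg becomes R2‖(R3+R4) = 1.436 kΩ, so V_mid = 20.2 × 1.436/2.936 = 9.881 V.
Stage 2 is itself unloaded: V_out = V_mid × R4/(R3+R4) = 9.881 × 6.80/33.80 = 1.99 V.

V_out ≈ 1.99 V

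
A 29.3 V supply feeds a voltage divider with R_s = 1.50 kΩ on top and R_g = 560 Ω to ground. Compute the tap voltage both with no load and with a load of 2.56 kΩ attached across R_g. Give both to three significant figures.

Unloaded: 7.97 V; loaded: 6.87 V

Open-circuit: V = 29.3 × 560/(1500 + 560) = 7.97 V.
With the load, R_g becomes R_g‖R_L = 459.5 Ω, so V = 29.3 × 459.5/1959 = 6.87 V.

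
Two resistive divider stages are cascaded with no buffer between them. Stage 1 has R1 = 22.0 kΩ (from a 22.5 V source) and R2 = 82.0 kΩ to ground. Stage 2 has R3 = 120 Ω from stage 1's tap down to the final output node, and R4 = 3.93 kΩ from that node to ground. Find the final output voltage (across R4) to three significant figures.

Stage 2 presents R3+R4 = 4050 Ω as a load on stage 1's tap.
Stage 1's lower leg becomes R2‖(R3+R4) = 3859 Ω, so V_mid = 22.5 × 3859/25860 = 3.358 V.
Stage 2 is itself unloaded: V_out = V_mid × R4/(R3+R4) = 3.358 × 3930/4050 = 3.26 V.

V_out ≈ 3.26 V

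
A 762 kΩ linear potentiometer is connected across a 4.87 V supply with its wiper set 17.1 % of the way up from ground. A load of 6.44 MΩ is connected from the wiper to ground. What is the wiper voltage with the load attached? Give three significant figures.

V ≈ 0.819 V

The wiper splits the pot into (1−α)R = 631.7 kΩ above and αR = 130.3 kΩ below.
Lower section ‖ load = 127.7 kΩ.
V_wiper = 4.87 × 127.7/(631.7 + 127.7) = 0.819 V.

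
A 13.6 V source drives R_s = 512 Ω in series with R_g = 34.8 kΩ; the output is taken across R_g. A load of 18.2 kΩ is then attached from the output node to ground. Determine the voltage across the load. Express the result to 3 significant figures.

V_out ≈ 13.0 V

The load sits in parallel with R_g: R_g‖R_L = (34800 × 18200) / (34800 + 18200) = 11950 Ω.
V_out = 13.6 × 11950 / (512 + 11950) = 13.6 × 11950/12460 = 13.0 V.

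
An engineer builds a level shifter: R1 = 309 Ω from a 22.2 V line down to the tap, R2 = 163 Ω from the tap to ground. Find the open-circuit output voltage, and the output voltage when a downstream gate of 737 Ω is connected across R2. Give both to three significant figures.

Unloaded: 7.67 V; loaded: 6.70 V

Open-circuit: V = 22.2 × 163/(309 + 163) = 7.67 V.
With the load, R2 becomes R2‖R_L = 133.5 Ω, so V = 22.2 × 133.5/442.5 = 6.70 V.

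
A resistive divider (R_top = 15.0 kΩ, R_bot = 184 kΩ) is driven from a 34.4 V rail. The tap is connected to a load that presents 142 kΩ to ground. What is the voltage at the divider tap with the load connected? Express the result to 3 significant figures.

The load sits in parallel with R_bot: R_bot‖R_L = (184 × 142) / (184 + 142) = 80.15 kΩ.
V_out = 34.4 × 80.15 / (15.0 + 80.15) = 34.4 × 80.15/95.15 = 29.0 V.

V_out ≈ 29.0 V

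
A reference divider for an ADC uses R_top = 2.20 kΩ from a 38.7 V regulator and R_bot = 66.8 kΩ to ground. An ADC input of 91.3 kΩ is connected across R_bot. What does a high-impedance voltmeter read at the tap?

V_out ≈ 36.6 V

The load sits in parallel with R_bot: R_bot‖R_L = (66.8 × 91.3) / (66.8 + 91.3) = 38.58 kΩ.
V_out = 38.7 × 38.58 / (2.20 + 38.58) = 38.7 × 38.58/40.78 = 36.6 V.
(Unloaded it would have been 37.5 V.)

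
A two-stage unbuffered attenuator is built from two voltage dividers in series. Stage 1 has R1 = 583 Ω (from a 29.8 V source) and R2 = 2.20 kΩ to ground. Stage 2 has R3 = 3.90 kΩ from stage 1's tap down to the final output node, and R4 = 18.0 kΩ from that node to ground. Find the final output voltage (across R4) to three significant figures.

V_out ≈ 19.0 V

Stage 2 presents R3+R4 = 21900 Ω as a load on stage 1's tap.
Stage 1's lower leg becomes R2‖(R3+R4) = 1999 Ω, so V_mid = 29.8 × 1999/2582 = 23.07 V.
Stage 2 is itself unloaded: V_out = V_mid × R4/(R3+R4) = 23.07 × 18000/21900 = 19.0 V.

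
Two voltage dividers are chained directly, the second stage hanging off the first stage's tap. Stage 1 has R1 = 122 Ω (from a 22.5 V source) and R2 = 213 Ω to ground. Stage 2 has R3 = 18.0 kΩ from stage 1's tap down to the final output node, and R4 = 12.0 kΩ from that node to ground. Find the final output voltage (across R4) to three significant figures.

V_out ≈ 5.71 V

Stage 2 presents R3+R4 = 30000 Ω as a load on stage 1's tap.
Stage 1's lower leg becomes R2‖(R3+R4) = 211.5 Ω, so V_mid = 22.5 × 211.5/333.5 = 14.27 V.
Stage 2 is itself unloaded: V_out = V_mid × R4/(R3+R4) = 14.27 × 12000/30000 = 5.71 V.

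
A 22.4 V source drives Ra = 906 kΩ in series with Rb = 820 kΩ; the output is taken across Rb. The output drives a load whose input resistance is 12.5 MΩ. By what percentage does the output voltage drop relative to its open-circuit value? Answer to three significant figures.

The divider's output (Thévenin) resistance is Ra‖Rb = 430.4 kΩ.
Fractional drop under load = R_th/(R_th + R_L) = 430.4 / (430.4 + 12500) = 0.03329.
So the output falls by 3.33 %.

3.33 %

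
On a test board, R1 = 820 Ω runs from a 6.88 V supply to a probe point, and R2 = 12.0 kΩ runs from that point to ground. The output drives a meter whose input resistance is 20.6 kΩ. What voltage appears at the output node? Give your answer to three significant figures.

The load sits in parallel with R2: R2‖R_L = (12000 × 20600) / (12000 + 20600) = 7583 Ω.
V_out = 6.88 × 7583 / (820 + 7583) = 6.88 × 7583/8403 = 6.21 V.

V_out ≈ 6.21 V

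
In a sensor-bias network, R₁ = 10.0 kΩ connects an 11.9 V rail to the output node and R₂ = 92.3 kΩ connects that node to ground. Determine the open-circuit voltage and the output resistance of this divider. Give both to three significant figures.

V_th = 10.7 V, R_th = 9.02 kΩ

V_th is the open-circuit tap voltage: 11.9 × 92.3/(10.0 + 92.3) = 10.7 V.
With the supply zeroed, R₁ and R₂ appear in parallel from the tap: R_th = R₁‖R₂ = (10.0 × 92.3)/102.3 = 9.02 kΩ.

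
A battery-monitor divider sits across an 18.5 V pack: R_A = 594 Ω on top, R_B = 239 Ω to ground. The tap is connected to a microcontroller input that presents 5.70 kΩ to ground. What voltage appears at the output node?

The load sits in parallel with R_B: R_B‖R_L = (239 × 5700) / (239 + 5700) = 229.4 Ω.
V_out = 18.5 × 229.4 / (594 + 229.4) = 18.5 × 229.4/823.4 = 5.15 V.
(Unloaded it would have been 5.31 V.)

V_out ≈ 5.15 V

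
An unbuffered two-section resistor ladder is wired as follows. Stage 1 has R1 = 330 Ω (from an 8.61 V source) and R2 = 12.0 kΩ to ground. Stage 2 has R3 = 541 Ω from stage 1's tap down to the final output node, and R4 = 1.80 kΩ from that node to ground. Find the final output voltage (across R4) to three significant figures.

V_out ≈ 5.67 V

Stage 2 presents R3+R4 = 2341 Ω as a load on stage 1's tap.
Stage 1's lower leg becomes R2‖(R3+R4) = 1959 Ω, so V_mid = 8.61 × 1959/2289 = 7.369 V.
Stage 2 is itself unloaded: V_out = V_mid × R4/(R3+R4) = 7.369 × 1800/2341 = 5.67 V.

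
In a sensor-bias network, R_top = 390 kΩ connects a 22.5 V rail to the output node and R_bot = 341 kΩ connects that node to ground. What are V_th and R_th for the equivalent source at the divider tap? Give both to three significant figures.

V_th is the open-circuit tap voltage: 22.5 × 341/(390 + 341) = 10.5 V.
With the supply zeroed, R_top and R_bot appear in parallel from the tap: R_th = R_top‖R_bot = (390 × 341)/731.0 = 182 kΩ.

V_th = 10.5 V, R_th = 182 kΩ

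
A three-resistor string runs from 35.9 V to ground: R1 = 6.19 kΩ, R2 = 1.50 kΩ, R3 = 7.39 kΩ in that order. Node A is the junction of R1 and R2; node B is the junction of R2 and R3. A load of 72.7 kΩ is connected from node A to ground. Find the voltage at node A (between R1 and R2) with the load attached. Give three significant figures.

V ≈ 20.2 V

Below node A the series string R2+R3 = 8.890 kΩ sits in parallel with the 72.7 kΩ load: 7.921 kΩ.
V_A = 35.9 × 7.921/(6.19 + 7.921) = 20.2 V.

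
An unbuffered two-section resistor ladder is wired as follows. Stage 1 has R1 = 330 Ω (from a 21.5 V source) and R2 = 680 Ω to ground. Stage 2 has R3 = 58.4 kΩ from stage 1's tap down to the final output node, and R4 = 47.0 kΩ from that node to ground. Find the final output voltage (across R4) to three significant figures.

V_out ≈ 6.44 V

Stage 2 presents R3+R4 = 105400 Ω as a load on stage 1's tap.
Stage 1's lower leg becomes R2‖(R3+R4) = 675.6 Ω, so V_mid = 21.5 × 675.6/1006 = 14.44 V.
Stage 2 is itself unloaded: V_out = V_mid × R4/(R3+R4) = 14.44 × 47000/105400 = 6.44 V.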